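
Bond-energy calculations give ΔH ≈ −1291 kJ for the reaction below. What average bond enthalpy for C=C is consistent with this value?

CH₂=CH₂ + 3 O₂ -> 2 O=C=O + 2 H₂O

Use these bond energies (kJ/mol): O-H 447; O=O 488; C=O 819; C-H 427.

Let D be the C=C bond energy.
Σ(broken) = 4×427 + 1×D + 3×488 = 3172 + D
Σ(formed) = 4×819 + 4×447 = 5064
ΔH = Σ(broken) − Σ(formed) = (3172 + D) − (5064) = −1892 + D
Setting this equal to −1291 kJ gives D = 601 kJ/mol.

D(C=C) ≈ 601 kJ/mol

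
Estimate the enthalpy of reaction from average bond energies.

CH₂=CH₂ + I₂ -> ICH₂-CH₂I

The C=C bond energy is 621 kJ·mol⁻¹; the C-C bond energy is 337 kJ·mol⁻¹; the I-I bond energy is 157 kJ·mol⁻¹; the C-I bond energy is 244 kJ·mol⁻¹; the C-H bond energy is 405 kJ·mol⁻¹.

Bonds broken (reactants):
  C-H: 4 × 405 = 1620
  C=C: 1 × 621 = 621
  I-I: 1 × 157 = 157
  Σ(broken) = 2398 kJ
Bonds formed (products):
  C-C: 1 × 337 = 337
  C-H: 4 × 405 = 1620
  C-I: 2 × 244 = 488
  Σ(formed) = 2445 kJ
ΔH = Σ(broken) − Σ(formed) = 2398 − 2445 = −47 kJ

ΔH ≈ −47 kJ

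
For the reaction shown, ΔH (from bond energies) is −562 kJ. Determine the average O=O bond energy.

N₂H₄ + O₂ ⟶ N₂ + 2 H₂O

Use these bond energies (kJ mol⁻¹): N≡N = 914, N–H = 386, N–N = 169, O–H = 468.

D(O=O) ≈ 511 kJ/mol

Let D be the O=O bond energy.
Σ(broken) = 4×386 + 1×169 + 1×D = 1713 + D
Σ(formed) = 1×914 + 4×468 = 2786
ΔH = Σ(broken) − Σ(formed) = (1713 + D) − (2786) = −1073 + D
Setting this equal to −562 kJ gives D = 511 kJ/mol.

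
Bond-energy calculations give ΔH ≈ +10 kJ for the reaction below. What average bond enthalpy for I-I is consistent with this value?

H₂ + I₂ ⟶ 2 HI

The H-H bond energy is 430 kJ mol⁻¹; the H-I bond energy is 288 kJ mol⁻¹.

D(I-I) ≈ 156 kJ/mol

Let D be the I-I bond energy.
Σ(broken) = 1×430 + 1×D = 430 + D
Σ(formed) = 2×288 = 576
ΔH = Σ(broken) − Σ(formed) = (430 + D) − (576) = −146 + D
Setting this equal to +10 kJ gives D = 156 kJ/mol.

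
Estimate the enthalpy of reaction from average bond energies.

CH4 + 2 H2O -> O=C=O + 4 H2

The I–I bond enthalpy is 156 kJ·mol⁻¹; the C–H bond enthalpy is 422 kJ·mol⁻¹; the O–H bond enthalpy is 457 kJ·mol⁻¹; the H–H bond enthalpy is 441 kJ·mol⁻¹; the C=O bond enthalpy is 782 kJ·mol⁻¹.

ΔH ≈ +188 kJ

Bonds broken (reactants):
  C–H: 4 × 422 = 1688
  O–H: 4 × 457 = 1828
  Σ(broken) = 3516 kJ
Bonds formed (products):
  C=O: 2 × 782 = 1564
  H–H: 4 × 441 = 1764
  Σ(formed) = 3328 kJ
ΔH = Σ(broken) − Σ(formed) = 3516 − 3328 = +188 kJ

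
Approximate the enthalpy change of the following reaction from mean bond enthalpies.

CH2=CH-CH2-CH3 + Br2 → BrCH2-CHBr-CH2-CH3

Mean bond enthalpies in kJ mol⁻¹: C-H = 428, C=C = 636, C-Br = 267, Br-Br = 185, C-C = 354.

ΔH ≈ −67 kJ

Bonds broken (reactants):
  Br-Br: 1 × 185 = 185
  C-C: 2 × 354 = 708
  C-H: 8 × 428 = 3424
  C=C: 1 × 636 = 636
  Σ(broken) = 4953 kJ
Bonds formed (products):
  C-Br: 2 × 267 = 534
  C-C: 3 × 354 = 1062
  C-H: 8 × 428 = 3424
  Σ(formed) = 5020 kJ
ΔH = Σ(broken) − Σ(formed) = 4953 − 5020 = −67 kJ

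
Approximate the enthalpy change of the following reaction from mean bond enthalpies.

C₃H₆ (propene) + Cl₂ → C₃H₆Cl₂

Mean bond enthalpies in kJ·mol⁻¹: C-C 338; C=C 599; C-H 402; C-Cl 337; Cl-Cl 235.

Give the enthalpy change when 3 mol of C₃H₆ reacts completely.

Bonds broken (reactants):
  C-C: 1 × 338 = 338
  C-H: 6 × 402 = 2412
  C=C: 1 × 599 = 599
  Cl-Cl: 1 × 235 = 235
  Σ(broken) = 3584 kJ
Bonds formed (products):
  C-C: 2 × 338 = 676
  C-Cl: 2 × 337 = 674
  C-H: 6 × 402 = 2412
  Σ(formed) = 3762 kJ
ΔH = Σ(broken) − Σ(formed) = 3584 − 3762 = −178 kJ
For 3× the reaction as written: 3 × (−178) = −534 kJ

ΔH = −534 kJ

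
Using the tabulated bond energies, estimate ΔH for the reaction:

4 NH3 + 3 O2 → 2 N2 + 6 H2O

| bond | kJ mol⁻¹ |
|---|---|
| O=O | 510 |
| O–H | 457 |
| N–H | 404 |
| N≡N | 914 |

ΔH ≈ −934 kJ

Bonds broken (reactants):
  N–H: 12 × 404 = 4848
  O=O: 3 × 510 = 1530
  Σ(broken) = 6378 kJ
Bonds formed (products):
  N≡N: 2 × 914 = 1828
  O–H: 12 × 457 = 5484
  Σ(formed) = 7312 kJ
ΔH = Σ(broken) − Σ(formed) = 6378 − 7312 = −934 kJ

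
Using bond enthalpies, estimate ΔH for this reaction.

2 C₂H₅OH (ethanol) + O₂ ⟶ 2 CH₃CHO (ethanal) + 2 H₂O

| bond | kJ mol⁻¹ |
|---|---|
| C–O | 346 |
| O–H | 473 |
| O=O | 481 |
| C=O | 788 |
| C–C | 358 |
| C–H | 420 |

ΔH ≈ −509 kJ

Bonds broken (reactants):
  C–C: 2 × 358 = 716
  C–H: 10 × 420 = 4200
  C–O: 2 × 346 = 692
  O–H: 2 × 473 = 946
  O=O: 1 × 481 = 481
  Σ(broken) = 7035 kJ
Bonds formed (products):
  C–C: 2 × 358 = 716
  C–H: 8 × 420 = 3360
  C=O: 2 × 788 = 1576
  O–H: 4 × 473 = 1892
  Σ(formed) = 7544 kJ
ΔH = Σ(broken) − Σ(formed) = 7035 − 7544 = −509 kJ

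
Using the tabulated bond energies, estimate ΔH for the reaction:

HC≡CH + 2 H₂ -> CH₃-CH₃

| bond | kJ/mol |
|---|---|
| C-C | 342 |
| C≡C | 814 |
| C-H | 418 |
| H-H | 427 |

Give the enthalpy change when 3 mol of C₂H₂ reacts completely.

ΔH = −1038 kJ

Bonds broken (reactants):
  C≡C: 1 × 814 = 814
  C-H: 2 × 418 = 836
  H-H: 2 × 427 = 854
  Σ(broken) = 2504 kJ
Bonds formed (products):
  C-C: 1 × 342 = 342
  C-H: 6 × 418 = 2508
  Σ(formed) = 2850 kJ
ΔH = Σ(broken) − Σ(formed) = 2504 − 2850 = −346 kJ
For 3× the reaction as written: 3 × (−346) = −1038 kJ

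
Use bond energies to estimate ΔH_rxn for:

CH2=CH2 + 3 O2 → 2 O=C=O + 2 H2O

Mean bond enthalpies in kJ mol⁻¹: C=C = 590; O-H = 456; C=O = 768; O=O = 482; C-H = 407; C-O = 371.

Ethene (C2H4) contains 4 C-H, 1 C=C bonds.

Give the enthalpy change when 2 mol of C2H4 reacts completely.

ΔH = −2464 kJ

Bonds broken (reactants):
  C-H: 4 × 407 = 1628
  C=C: 1 × 590 = 590
  O=O: 3 × 482 = 1446
  Σ(broken) = 3664 kJ
Bonds formed (products):
  C=O: 4 × 768 = 3072
  O-H: 4 × 456 = 1824
  Σ(formed) = 4896 kJ
ΔH = Σ(broken) − Σ(formed) = 3664 − 4896 = −1232 kJ
For 2× the reaction as written: 2 × (−1232) = −2464 kJ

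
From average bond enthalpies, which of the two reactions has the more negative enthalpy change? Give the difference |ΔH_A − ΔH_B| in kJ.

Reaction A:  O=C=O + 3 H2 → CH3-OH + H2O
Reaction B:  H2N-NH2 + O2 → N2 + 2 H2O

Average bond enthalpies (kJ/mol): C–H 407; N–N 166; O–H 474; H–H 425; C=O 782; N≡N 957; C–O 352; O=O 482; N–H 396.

Reaction B, by 465 kJ

Reaction A:
  Bonds broken (reactants):
    C=O: 2 × 782 = 1564
    H–H: 3 × 425 = 1275
    Σ(broken) = 2839 kJ
  Bonds formed (products):
    C–H: 3 × 407 = 1221
    C–O: 1 × 352 = 352
    O–H: 3 × 474 = 1422
    Σ(formed) = 2995 kJ
  ΔH_A = 2839 − 2995 = −156 kJ
Reaction B:
  Bonds broken (reactants):
    N–H: 4 × 396 = 1584
    N–N: 1 × 166 = 166
    O=O: 1 × 482 = 482
    Σ(broken) = 2232 kJ
  Bonds formed (products):
    N≡N: 1 × 957 = 957
    O–H: 4 × 474 = 1896
    Σ(formed) = 2853 kJ
  ΔH_B = 2232 − 2853 = −621 kJ
ΔH_A − ΔH_B = +465 kJ, so reaction B has the more negative ΔH; |ΔH_A − ΔH_B| = 465 kJ.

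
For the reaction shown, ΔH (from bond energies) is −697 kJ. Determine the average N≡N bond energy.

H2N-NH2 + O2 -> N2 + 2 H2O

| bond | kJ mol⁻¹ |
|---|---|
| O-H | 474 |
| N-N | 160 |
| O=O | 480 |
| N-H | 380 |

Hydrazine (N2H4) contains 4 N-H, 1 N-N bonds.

Let D be the N≡N bond energy.
Σ(broken) = 4×380 + 1×160 + 1×480 = 2160
Σ(formed) = 1×D + 4×474 = 1896 + D
ΔH = Σ(broken) − Σ(formed) = (2160) − (1896 + D) = +264 − D
Setting this equal to −697 kJ gives D = 961 kJ/mol.

D(N≡N) ≈ 961 kJ/mol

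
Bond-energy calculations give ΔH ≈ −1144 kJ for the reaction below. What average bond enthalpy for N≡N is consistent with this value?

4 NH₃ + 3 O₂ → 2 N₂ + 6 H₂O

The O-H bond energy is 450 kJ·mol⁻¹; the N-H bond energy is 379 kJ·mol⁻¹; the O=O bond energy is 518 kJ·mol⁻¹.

Let D be the N≡N bond energy.
Σ(broken) = 12×379 + 3×518 = 6102
Σ(formed) = 2×D + 12×450 = 5400 + 2D
ΔH = Σ(broken) − Σ(formed) = (6102) − (5400 + 2D) = +702 − 2D
Setting this equal to −1144 kJ gives 2D = 1846, so D = 923 kJ/mol.

D(N≡N) ≈ 923 kJ/mol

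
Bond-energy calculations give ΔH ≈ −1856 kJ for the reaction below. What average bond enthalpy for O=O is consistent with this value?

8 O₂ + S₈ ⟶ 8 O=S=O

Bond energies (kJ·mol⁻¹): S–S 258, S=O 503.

D(O=O) ≈ 516 kJ/mol

Let D be the O=O bond energy.
Σ(broken) = 8×D + 8×258 = 2064 + 8D
Σ(formed) = 16×503 = 8048
ΔH = Σ(broken) − Σ(formed) = (2064 + 8D) − (8048) = −5984 + 8D
Setting this equal to −1856 kJ gives 8D = 4128, so D = 516 kJ/mol.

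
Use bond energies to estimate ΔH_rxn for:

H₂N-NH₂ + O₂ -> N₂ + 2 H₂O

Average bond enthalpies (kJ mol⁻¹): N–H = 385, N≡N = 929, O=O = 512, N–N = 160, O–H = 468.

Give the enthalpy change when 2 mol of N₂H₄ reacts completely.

Bonds broken (reactants):
  N–H: 4 × 385 = 1540
  N–N: 1 × 160 = 160
  O=O: 1 × 512 = 512
  Σ(broken) = 2212 kJ
Bonds formed (products):
  N≡N: 1 × 929 = 929
  O–H: 4 × 468 = 1872
  Σ(formed) = 2801 kJ
ΔH = Σ(broken) − Σ(formed) = 2212 − 2801 = −589 kJ
For 2× the reaction as written: 2 × (−589) = −1178 kJ

ΔH = −1178 kJ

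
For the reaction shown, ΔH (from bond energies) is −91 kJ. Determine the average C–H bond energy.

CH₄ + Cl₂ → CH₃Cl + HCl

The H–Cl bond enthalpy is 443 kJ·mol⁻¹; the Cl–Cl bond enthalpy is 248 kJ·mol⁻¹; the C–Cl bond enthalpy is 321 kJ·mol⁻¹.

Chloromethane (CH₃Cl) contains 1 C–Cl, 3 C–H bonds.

Let D be the C–H bond energy.
Σ(broken) = 4×D + 1×248 = 248 + 4D
Σ(formed) = 1×321 + 3×D + 1×443 = 764 + 3D
ΔH = Σ(broken) − Σ(formed) = (248 + 4D) − (764 + 3D) = −516 + D
Setting this equal to −91 kJ gives D = 425 kJ/mol.

D(C–H) ≈ 425 kJ/mol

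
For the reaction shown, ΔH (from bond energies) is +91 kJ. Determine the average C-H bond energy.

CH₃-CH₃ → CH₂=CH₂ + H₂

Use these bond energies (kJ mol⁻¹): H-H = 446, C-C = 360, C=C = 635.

D(C-H) ≈ 406 kJ/mol

Let D be the C-H bond energy.
Σ(broken) = 1×360 + 6×D = 360 + 6D
Σ(formed) = 4×D + 1×635 + 1×446 = 1081 + 4D
ΔH = Σ(broken) − Σ(formed) = (360 + 6D) − (1081 + 4D) = −721 + 2D
Setting this equal to +91 kJ gives 2D = 812, so D = 406 kJ/mol.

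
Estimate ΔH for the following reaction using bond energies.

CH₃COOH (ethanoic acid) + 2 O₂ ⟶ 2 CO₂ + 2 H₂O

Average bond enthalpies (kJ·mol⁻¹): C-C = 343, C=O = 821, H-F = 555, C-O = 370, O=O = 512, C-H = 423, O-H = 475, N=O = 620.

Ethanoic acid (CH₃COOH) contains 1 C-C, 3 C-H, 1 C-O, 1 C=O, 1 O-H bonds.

ΔH ≈ −882 kJ

Bonds broken (reactants):
  C-C: 1 × 343 = 343
  C-H: 3 × 423 = 1269
  C-O: 1 × 370 = 370
  C=O: 1 × 821 = 821
  O-H: 1 × 475 = 475
  O=O: 2 × 512 = 1024
  Σ(broken) = 4302 kJ
Bonds formed (products):
  C=O: 4 × 821 = 3284
  O-H: 4 × 475 = 1900
  Σ(formed) = 5184 kJ
ΔH = Σ(broken) − Σ(formed) = 4302 − 5184 = −882 kJ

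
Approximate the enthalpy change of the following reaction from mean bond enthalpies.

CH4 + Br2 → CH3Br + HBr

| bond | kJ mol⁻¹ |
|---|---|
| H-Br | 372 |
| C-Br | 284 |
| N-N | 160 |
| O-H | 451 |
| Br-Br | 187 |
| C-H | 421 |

Bonds broken (reactants):
  Br-Br: 1 × 187 = 187
  C-H: 4 × 421 = 1684
  Σ(broken) = 1871 kJ
Bonds formed (products):
  C-Br: 1 × 284 = 284
  C-H: 3 × 421 = 1263
  H-Br: 1 × 372 = 372
  Σ(formed) = 1919 kJ
ΔH = Σ(broken) − Σ(formed) = 1871 − 1919 = −48 kJ

ΔH ≈ −48 kJ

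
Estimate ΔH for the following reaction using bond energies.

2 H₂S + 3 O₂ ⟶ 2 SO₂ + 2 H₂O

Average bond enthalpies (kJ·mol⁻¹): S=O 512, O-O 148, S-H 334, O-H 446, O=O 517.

Bonds broken (reactants):
  O=O: 3 × 517 = 1551
  S-H: 4 × 334 = 1336
  Σ(broken) = 2887 kJ
Bonds formed (products):
  O-H: 4 × 446 = 1784
  S=O: 4 × 512 = 2048
  Σ(formed) = 3832 kJ
ΔH = Σ(broken) − Σ(formed) = 2887 − 3832 = −945 kJ

ΔH ≈ −945 kJ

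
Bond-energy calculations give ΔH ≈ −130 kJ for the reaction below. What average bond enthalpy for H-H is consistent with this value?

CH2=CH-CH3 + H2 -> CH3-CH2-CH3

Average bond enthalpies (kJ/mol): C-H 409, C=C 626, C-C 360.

Let D be the H-H bond energy.
Σ(broken) = 1×360 + 6×409 + 1×626 + 1×D = 3440 + D
Σ(formed) = 2×360 + 8×409 = 3992
ΔH = Σ(broken) − Σ(formed) = (3440 + D) − (3992) = −552 + D
Setting this equal to −130 kJ gives D = 422 kJ/mol.

D(H-H) ≈ 422 kJ/mol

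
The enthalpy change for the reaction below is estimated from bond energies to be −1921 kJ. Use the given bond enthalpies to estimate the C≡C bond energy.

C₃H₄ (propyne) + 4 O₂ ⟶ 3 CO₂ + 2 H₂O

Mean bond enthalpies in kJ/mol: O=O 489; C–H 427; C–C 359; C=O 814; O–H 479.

D(C≡C) ≈ 856 kJ/mol

Let D be the C≡C bond energy.
Σ(broken) = 1×D + 1×359 + 4×427 + 4×489 = 4023 + D
Σ(formed) = 6×814 + 4×479 = 6800
ΔH = Σ(broken) − Σ(formed) = (4023 + D) − (6800) = −2777 + D
Setting this equal to −1921 kJ gives D = 856 kJ/mol.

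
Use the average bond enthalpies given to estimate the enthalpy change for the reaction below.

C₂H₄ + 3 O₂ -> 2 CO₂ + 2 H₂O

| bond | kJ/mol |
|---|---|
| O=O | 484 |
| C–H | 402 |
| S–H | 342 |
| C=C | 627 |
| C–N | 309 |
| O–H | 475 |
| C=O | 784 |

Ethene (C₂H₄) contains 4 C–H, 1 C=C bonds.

ΔH ≈ −1349 kJ

Bonds broken (reactants):
  C–H: 4 × 402 = 1608
  C=C: 1 × 627 = 627
  O=O: 3 × 484 = 1452
  Σ(broken) = 3687 kJ
Bonds formed (products):
  C=O: 4 × 784 = 3136
  O–H: 4 × 475 = 1900
  Σ(formed) = 5036 kJ
ΔH = Σ(broken) − Σ(formed) = 3687 − 5036 = −1349 kJ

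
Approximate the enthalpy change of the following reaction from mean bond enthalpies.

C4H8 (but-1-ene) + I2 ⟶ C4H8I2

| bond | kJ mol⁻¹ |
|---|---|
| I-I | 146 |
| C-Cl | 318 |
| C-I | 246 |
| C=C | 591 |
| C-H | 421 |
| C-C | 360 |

Bonds broken (reactants):
  C-C: 2 × 360 = 720
  C-H: 8 × 421 = 3368
  C=C: 1 × 591 = 591
  I-I: 1 × 146 = 146
  Σ(broken) = 4825 kJ
Bonds formed (products):
  C-C: 3 × 360 = 1080
  C-H: 8 × 421 = 3368
  C-I: 2 × 246 = 492
  Σ(formed) = 4940 kJ
ΔH = Σ(broken) − Σ(formed) = 4825 − 4940 = −115 kJ

ΔH ≈ −115 kJ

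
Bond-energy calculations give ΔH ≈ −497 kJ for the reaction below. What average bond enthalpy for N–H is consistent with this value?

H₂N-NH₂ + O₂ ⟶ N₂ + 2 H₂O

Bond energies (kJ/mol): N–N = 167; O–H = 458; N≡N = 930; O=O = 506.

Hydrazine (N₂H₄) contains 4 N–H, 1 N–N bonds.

Let D be the N–H bond energy.
Σ(broken) = 4×D + 1×167 + 1×506 = 673 + 4D
Σ(formed) = 1×930 + 4×458 = 2762
ΔH = Σ(broken) − Σ(formed) = (673 + 4D) − (2762) = −2089 + 4D
Setting this equal to −497 kJ gives 4D = 1592, so D = 398 kJ/mol.

D(N–H) ≈ 398 kJ/mol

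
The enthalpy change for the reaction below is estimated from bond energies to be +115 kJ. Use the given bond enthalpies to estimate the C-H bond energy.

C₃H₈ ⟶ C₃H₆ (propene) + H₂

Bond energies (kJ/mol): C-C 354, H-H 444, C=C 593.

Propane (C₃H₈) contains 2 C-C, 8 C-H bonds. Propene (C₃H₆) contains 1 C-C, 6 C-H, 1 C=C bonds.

Let D be the C-H bond energy.
Σ(broken) = 2×354 + 8×D = 708 + 8D
Σ(formed) = 1×354 + 6×D + 1×593 + 1×444 = 1391 + 6D
ΔH = Σ(broken) − Σ(formed) = (708 + 8D) − (1391 + 6D) = −683 + 2D
Setting this equal to +115 kJ gives 2D = 798, so D = 399 kJ/mol.

D(C-H) ≈ 399 kJ/mol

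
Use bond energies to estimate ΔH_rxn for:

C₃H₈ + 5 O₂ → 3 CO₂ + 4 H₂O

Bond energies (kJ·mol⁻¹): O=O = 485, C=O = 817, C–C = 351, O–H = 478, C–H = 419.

ΔH ≈ −2247 kJ

Bonds broken (reactants):
  C–C: 2 × 351 = 702
  C–H: 8 × 419 = 3352
  O=O: 5 × 485 = 2425
  Σ(broken) = 6479 kJ
Bonds formed (products):
  C=O: 6 × 817 = 4902
  O–H: 8 × 478 = 3824
  Σ(formed) = 8726 kJ
ΔH = Σ(broken) − Σ(formed) = 6479 − 8726 = −2247 kJ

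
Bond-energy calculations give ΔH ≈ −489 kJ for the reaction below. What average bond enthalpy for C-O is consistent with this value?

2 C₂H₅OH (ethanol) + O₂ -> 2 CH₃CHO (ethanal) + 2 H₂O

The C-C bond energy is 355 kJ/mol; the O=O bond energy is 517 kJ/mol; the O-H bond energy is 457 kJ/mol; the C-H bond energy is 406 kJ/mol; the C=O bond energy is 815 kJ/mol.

Let D be the C-O bond energy.
Σ(broken) = 2×355 + 10×406 + 2×D + 2×457 + 1×517 = 6201 + 2D
Σ(formed) = 2×355 + 8×406 + 2×815 + 4×457 = 7416
ΔH = Σ(broken) − Σ(formed) = (6201 + 2D) − (7416) = −1215 + 2D
Setting this equal to −489 kJ gives 2D = 726, so D = 363 kJ/mol.

D(C-O) ≈ 363 kJ/mol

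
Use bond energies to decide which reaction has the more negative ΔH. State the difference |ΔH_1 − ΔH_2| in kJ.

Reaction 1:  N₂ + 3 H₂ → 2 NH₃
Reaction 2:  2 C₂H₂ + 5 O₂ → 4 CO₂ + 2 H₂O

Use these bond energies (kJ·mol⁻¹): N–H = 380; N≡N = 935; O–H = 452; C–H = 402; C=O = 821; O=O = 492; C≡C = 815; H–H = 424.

Reaction 2, by 2605 kJ

Reaction 1:
  Bonds broken (reactants):
    H–H: 3 × 424 = 1272
    N≡N: 1 × 935 = 935
    Σ(broken) = 2207 kJ
  Bonds formed (products):
    N–H: 6 × 380 = 2280
    Σ(formed) = 2280 kJ
  ΔH_1 = 2207 − 2280 = −73 kJ
Reaction 2:
  Bonds broken (reactants):
    C≡C: 2 × 815 = 1630
    C–H: 4 × 402 = 1608
    O=O: 5 × 492 = 2460
    Σ(broken) = 5698 kJ
  Bonds formed (products):
    C=O: 8 × 821 = 6568
    O–H: 4 × 452 = 1808
    Σ(formed) = 8376 kJ
  ΔH_2 = 5698 − 8376 = −2678 kJ
ΔH_1 − ΔH_2 = +2605 kJ, so reaction 2 has the more negative ΔH; |ΔH_1 − ΔH_2| = 2605 kJ.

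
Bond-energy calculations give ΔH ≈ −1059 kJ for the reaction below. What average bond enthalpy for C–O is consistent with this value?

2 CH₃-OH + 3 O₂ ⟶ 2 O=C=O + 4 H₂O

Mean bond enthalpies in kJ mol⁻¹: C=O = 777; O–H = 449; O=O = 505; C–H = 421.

Let D be the C–O bond energy.
Σ(broken) = 6×421 + 2×D + 2×449 + 3×505 = 4939 + 2D
Σ(formed) = 4×777 + 8×449 = 6700
ΔH = Σ(broken) − Σ(formed) = (4939 + 2D) − (6700) = −1761 + 2D
Setting this equal to −1059 kJ gives 2D = 702, so D = 351 kJ/mol.

D(C–O) ≈ 351 kJ/mol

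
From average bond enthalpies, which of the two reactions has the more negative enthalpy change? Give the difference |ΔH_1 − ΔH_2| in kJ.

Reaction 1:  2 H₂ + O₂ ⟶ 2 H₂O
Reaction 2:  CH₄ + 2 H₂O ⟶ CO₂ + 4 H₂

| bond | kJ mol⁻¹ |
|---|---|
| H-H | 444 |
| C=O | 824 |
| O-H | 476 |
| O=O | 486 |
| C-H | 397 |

Reaction 1:
  Bonds broken (reactants):
    H-H: 2 × 444 = 888
    O=O: 1 × 486 = 486
    Σ(broken) = 1374 kJ
  Bonds formed (products):
    O-H: 4 × 476 = 1904
    Σ(formed) = 1904 kJ
  ΔH_1 = 1374 − 1904 = −530 kJ
Reaction 2:
  Bonds broken (reactants):
    C-H: 4 × 397 = 1588
    O-H: 4 × 476 = 1904
    Σ(broken) = 3492 kJ
  Bonds formed (products):
    C=O: 2 × 824 = 1648
    H-H: 4 × 444 = 1776
    Σ(formed) = 3424 kJ
  ΔH_2 = 3492 − 3424 = +68 kJ
ΔH_1 − ΔH_2 = −598 kJ, so reaction 1 has the more negative ΔH; |ΔH_1 − ΔH_2| = 598 kJ.

Reaction 1, by 598 kJ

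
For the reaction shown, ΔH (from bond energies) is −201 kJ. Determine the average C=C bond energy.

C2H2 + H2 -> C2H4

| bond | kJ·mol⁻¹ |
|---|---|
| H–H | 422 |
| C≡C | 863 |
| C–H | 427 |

D(C=C) ≈ 632 kJ/mol

Let D be the C=C bond energy.
Σ(broken) = 1×863 + 2×427 + 1×422 = 2139
Σ(formed) = 4×427 + 1×D = 1708 + D
ΔH = Σ(broken) − Σ(formed) = (2139) − (1708 + D) = +431 − D
Setting this equal to −201 kJ gives D = 632 kJ/mol.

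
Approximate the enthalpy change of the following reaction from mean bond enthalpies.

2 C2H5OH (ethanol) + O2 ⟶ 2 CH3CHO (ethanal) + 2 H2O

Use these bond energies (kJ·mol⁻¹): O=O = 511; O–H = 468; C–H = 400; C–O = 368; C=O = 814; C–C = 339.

Bonds broken (reactants):
  C–C: 2 × 339 = 678
  C–H: 10 × 400 = 4000
  C–O: 2 × 368 = 736
  O–H: 2 × 468 = 936
  O=O: 1 × 511 = 511
  Σ(broken) = 6861 kJ
Bonds formed (products):
  C–C: 2 × 339 = 678
  C–H: 8 × 400 = 3200
  C=O: 2 × 814 = 1628
  O–H: 4 × 468 = 1872
  Σ(formed) = 7378 kJ
ΔH = Σ(broken) − Σ(formed) = 6861 − 7378 = −517 kJ

ΔH ≈ −517 kJ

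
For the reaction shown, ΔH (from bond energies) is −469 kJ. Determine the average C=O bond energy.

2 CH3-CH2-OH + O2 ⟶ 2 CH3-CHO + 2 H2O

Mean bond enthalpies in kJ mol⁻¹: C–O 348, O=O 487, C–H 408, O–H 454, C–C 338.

Let D be the C=O bond energy.
Σ(broken) = 2×338 + 10×408 + 2×348 + 2×454 + 1×487 = 6847
Σ(formed) = 2×338 + 8×408 + 2×D + 4×454 = 5756 + 2D
ΔH = Σ(broken) − Σ(formed) = (6847) − (5756 + 2D) = +1091 − 2D
Setting this equal to −469 kJ gives 2D = 1560, so D = 780 kJ/mol.

D(C=O) ≈ 780 kJ/mol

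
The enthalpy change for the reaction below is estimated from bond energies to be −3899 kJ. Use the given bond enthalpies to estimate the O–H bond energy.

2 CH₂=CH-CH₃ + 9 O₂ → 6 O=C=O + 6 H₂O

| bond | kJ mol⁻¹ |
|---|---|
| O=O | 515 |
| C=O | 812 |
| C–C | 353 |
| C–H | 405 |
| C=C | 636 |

Let D be the O–H bond energy.
Σ(broken) = 2×353 + 12×405 + 2×636 + 9×515 = 11473
Σ(formed) = 12×812 + 12×D = 9744 + 12D
ΔH = Σ(broken) − Σ(formed) = (11473) − (9744 + 12D) = +1729 − 12D
Setting this equal to −3899 kJ gives 12D = 5628, so D = 469 kJ/mol.

D(O–H) ≈ 469 kJ/mol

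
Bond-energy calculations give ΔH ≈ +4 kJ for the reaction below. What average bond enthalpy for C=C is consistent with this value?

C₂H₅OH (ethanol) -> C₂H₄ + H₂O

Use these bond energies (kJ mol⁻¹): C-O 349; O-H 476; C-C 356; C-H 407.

D(C=C) ≈ 632 kJ/mol

Let D be the C=C bond energy.
Σ(broken) = 1×356 + 5×407 + 1×349 + 1×476 = 3216
Σ(formed) = 4×407 + 1×D + 2×476 = 2580 + D
ΔH = Σ(broken) − Σ(formed) = (3216) − (2580 + D) = +636 − D
Setting this equal to +4 kJ gives D = 632 kJ/mol.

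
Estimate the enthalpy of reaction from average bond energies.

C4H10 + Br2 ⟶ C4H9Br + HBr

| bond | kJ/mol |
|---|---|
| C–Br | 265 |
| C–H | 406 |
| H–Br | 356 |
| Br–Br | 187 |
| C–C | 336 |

Bonds broken (reactants):
  Br–Br: 1 × 187 = 187
  C–C: 3 × 336 = 1008
  C–H: 10 × 406 = 4060
  Σ(broken) = 5255 kJ
Bonds formed (products):
  C–Br: 1 × 265 = 265
  C–C: 3 × 336 = 1008
  C–H: 9 × 406 = 3654
  H–Br: 1 × 356 = 356
  Σ(formed) = 5283 kJ
ΔH = Σ(broken) − Σ(formed) = 5255 − 5283 = −28 kJ

ΔH ≈ −28 kJ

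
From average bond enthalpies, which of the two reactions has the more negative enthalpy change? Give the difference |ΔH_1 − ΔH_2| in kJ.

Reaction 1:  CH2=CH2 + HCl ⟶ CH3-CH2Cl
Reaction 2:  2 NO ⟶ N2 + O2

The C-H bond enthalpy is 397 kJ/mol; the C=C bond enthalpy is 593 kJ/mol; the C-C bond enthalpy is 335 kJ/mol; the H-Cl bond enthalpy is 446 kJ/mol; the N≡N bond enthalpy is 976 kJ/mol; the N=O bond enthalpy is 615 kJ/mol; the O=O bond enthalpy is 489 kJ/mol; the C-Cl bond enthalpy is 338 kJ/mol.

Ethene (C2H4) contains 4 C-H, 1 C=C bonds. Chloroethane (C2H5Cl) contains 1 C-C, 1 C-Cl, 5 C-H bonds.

Reaction 1:
  Bonds broken (reactants):
    C-H: 4 × 397 = 1588
    C=C: 1 × 593 = 593
    H-Cl: 1 × 446 = 446
    Σ(broken) = 2627 kJ
  Bonds formed (products):
    C-C: 1 × 335 = 335
    C-Cl: 1 × 338 = 338
    C-H: 5 × 397 = 1985
    Σ(formed) = 2658 kJ
  ΔH_1 = 2627 − 2658 = −31 kJ
Reaction 2:
  Bonds broken (reactants):
    N=O: 2 × 615 = 1230
    Σ(broken) = 1230 kJ
  Bonds formed (products):
    N≡N: 1 × 976 = 976
    O=O: 1 × 489 = 489
    Σ(formed) = 1465 kJ
  ΔH_2 = 1230 − 1465 = −235 kJ
ΔH_1 − ΔH_2 = +204 kJ, so reaction 2 has the more negative ΔH; |ΔH_1 − ΔH_2| = 204 kJ.

Reaction 2, by 204 kJ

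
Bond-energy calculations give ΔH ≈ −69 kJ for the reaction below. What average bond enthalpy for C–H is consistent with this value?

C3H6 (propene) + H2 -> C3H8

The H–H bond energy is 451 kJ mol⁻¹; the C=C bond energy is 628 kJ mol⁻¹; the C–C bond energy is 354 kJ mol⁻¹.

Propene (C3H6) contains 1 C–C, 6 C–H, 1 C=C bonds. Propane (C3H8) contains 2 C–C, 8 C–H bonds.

Let D be the C–H bond energy.
Σ(broken) = 1×354 + 6×D + 1×628 + 1×451 = 1433 + 6D
Σ(formed) = 2×354 + 8×D = 708 + 8D
ΔH = Σ(broken) − Σ(formed) = (1433 + 6D) − (708 + 8D) = +725 − 2D
Setting this equal to −69 kJ gives 2D = 794, so D = 397 kJ/mol.

D(C–H) ≈ 397 kJ/mol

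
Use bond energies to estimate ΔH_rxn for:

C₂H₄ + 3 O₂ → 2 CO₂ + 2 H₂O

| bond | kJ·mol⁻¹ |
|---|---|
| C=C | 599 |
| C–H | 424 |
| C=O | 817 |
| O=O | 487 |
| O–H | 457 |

Bonds broken (reactants):
  C–H: 4 × 424 = 1696
  C=C: 1 × 599 = 599
  O=O: 3 × 487 = 1461
  Σ(broken) = 3756 kJ
Bonds formed (products):
  C=O: 4 × 817 = 3268
  O–H: 4 × 457 = 1828
  Σ(formed) = 5096 kJ
ΔH = Σ(broken) − Σ(formed) = 3756 − 5096 = −1340 kJ

ΔH ≈ −1340 kJ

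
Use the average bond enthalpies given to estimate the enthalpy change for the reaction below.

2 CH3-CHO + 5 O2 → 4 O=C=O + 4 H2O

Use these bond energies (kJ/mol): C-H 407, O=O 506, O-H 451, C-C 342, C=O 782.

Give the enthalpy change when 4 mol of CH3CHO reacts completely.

ΔH = −3660 kJ

Bonds broken (reactants):
  C-C: 2 × 342 = 684
  C-H: 8 × 407 = 3256
  C=O: 2 × 782 = 1564
  O=O: 5 × 506 = 2530
  Σ(broken) = 8034 kJ
Bonds formed (products):
  C=O: 8 × 782 = 6256
  O-H: 8 × 451 = 3608
  Σ(formed) = 9864 kJ
ΔH = Σ(broken) − Σ(formed) = 8034 − 9864 = −1830 kJ
For 2× the reaction as written: 2 × (−1830) = −3660 kJ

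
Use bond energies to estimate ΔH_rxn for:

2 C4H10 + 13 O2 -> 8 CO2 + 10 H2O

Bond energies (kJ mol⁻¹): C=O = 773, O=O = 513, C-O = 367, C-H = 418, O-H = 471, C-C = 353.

ΔH ≈ −4641 kJ

Bonds broken (reactants):
  C-C: 6 × 353 = 2118
  C-H: 20 × 418 = 8360
  O=O: 13 × 513 = 6669
  Σ(broken) = 17147 kJ
Bonds formed (products):
  C=O: 16 × 773 = 12368
  O-H: 20 × 471 = 9420
  Σ(formed) = 21788 kJ
ΔH = Σ(broken) − Σ(formed) = 17147 − 21788 = −4641 kJ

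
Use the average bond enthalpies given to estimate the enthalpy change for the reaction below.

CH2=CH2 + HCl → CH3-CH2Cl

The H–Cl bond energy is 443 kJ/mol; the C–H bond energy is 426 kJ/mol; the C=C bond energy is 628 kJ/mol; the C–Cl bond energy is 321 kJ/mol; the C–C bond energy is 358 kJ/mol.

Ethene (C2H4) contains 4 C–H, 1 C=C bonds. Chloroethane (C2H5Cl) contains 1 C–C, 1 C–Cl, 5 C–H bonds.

ΔH ≈ −34 kJ

Bonds broken (reactants):
  C–H: 4 × 426 = 1704
  C=C: 1 × 628 = 628
  H–Cl: 1 × 443 = 443
  Σ(broken) = 2775 kJ
Bonds formed (products):
  C–C: 1 × 358 = 358
  C–Cl: 1 × 321 = 321
  C–H: 5 × 426 = 2130
  Σ(formed) = 2809 kJ
ΔH = Σ(broken) − Σ(formed) = 2775 − 2809 = −34 kJ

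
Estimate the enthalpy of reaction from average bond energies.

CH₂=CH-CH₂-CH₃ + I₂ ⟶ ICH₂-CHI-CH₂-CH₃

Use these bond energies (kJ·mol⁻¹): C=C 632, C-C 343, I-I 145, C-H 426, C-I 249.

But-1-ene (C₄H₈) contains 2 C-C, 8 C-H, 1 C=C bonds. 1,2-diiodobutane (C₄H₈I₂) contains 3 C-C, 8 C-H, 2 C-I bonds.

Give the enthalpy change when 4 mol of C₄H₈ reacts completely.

ΔH = −256 kJ

Bonds broken (reactants):
  C-C: 2 × 343 = 686
  C-H: 8 × 426 = 3408
  C=C: 1 × 632 = 632
  I-I: 1 × 145 = 145
  Σ(broken) = 4871 kJ
Bonds formed (products):
  C-C: 3 × 343 = 1029
  C-H: 8 × 426 = 3408
  C-I: 2 × 249 = 498
  Σ(formed) = 4935 kJ
ΔH = Σ(broken) − Σ(formed) = 4871 − 4935 = −64 kJ
For 4× the reaction as written: 4 × (−64) = −256 kJ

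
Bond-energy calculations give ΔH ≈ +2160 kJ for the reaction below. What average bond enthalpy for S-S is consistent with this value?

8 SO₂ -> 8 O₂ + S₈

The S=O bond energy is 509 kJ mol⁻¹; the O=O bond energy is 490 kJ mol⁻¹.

Let D be the S-S bond energy.
Σ(broken) = 16×509 = 8144
Σ(formed) = 8×490 + 8×D = 3920 + 8D
ΔH = Σ(broken) − Σ(formed) = (8144) − (3920 + 8D) = +4224 − 8D
Setting this equal to +2160 kJ gives 8D = 2064, so D = 258 kJ/mol.

D(S-S) ≈ 258 kJ/mol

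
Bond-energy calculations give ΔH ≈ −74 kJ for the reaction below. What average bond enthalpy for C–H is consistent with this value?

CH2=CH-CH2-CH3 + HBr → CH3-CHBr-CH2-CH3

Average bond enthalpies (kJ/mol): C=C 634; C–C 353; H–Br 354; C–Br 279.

Let D be the C–H bond energy.
Σ(broken) = 2×353 + 8×D + 1×634 + 1×354 = 1694 + 8D
Σ(formed) = 1×279 + 3×353 + 9×D = 1338 + 9D
ΔH = Σ(broken) − Σ(formed) = (1694 + 8D) − (1338 + 9D) = +356 − D
Setting this equal to −74 kJ gives D = 430 kJ/mol.

D(C–H) ≈ 430 kJ/mol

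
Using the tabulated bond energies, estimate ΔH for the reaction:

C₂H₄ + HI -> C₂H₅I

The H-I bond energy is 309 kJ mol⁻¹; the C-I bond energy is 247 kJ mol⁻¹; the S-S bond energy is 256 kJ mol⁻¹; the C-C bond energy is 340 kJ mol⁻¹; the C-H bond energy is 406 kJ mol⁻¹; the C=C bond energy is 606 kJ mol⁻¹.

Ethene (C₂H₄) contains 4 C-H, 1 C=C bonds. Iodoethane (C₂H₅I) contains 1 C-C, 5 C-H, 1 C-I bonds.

Bonds broken (reactants):
  C-H: 4 × 406 = 1624
  C=C: 1 × 606 = 606
  H-I: 1 × 309 = 309
  Σ(broken) = 2539 kJ
Bonds formed (products):
  C-C: 1 × 340 = 340
  C-H: 5 × 406 = 2030
  C-I: 1 × 247 = 247
  Σ(formed) = 2617 kJ
ΔH = Σ(broken) − Σ(formed) = 2539 − 2617 = −78 kJ

ΔH ≈ −78 kJ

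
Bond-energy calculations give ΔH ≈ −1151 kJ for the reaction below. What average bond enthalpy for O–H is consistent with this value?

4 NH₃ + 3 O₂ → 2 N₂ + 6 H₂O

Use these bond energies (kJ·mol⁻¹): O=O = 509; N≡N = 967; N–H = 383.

Let D be the O–H bond energy.
Σ(broken) = 12×383 + 3×509 = 6123
Σ(formed) = 2×967 + 12×D = 1934 + 12D
ΔH = Σ(broken) − Σ(formed) = (6123) − (1934 + 12D) = +4189 − 12D
Setting this equal to −1151 kJ gives 12D = 5340, so D = 445 kJ/mol.

D(O–H) ≈ 445 kJ/mol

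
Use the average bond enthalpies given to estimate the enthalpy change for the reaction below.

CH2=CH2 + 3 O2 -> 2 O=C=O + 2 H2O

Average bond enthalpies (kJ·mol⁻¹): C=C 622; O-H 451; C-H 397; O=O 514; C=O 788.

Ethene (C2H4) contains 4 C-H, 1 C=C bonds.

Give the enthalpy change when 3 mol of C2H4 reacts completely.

ΔH = −3612 kJ

Bonds broken (reactants):
  C-H: 4 × 397 = 1588
  C=C: 1 × 622 = 622
  O=O: 3 × 514 = 1542
  Σ(broken) = 3752 kJ
Bonds formed (products):
  C=O: 4 × 788 = 3152
  O-H: 4 × 451 = 1804
  Σ(formed) = 4956 kJ
ΔH = Σ(broken) − Σ(formed) = 3752 − 4956 = −1204 kJ
For 3× the reaction as written: 3 × (−1204) = −3612 kJ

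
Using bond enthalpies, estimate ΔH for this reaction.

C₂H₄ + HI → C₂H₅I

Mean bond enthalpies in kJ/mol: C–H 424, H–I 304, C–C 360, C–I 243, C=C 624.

Bonds broken (reactants):
  C–H: 4 × 424 = 1696
  C=C: 1 × 624 = 624
  H–I: 1 × 304 = 304
  Σ(broken) = 2624 kJ
Bonds formed (products):
  C–C: 1 × 360 = 360
  C–H: 5 × 424 = 2120
  C–I: 1 × 243 = 243
  Σ(formed) = 2723 kJ
ΔH = Σ(broken) − Σ(formed) = 2624 − 2723 = −99 kJ

ΔH ≈ −99 kJ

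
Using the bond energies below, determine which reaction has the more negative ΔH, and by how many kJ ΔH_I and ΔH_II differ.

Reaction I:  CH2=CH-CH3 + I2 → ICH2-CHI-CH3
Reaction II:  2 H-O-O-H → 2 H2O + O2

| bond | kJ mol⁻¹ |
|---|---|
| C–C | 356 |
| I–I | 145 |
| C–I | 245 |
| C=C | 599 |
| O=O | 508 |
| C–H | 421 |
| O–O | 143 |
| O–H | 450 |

Reaction II, by 120 kJ

Reaction I:
  Bonds broken (reactants):
    C–C: 1 × 356 = 356
    C–H: 6 × 421 = 2526
    C=C: 1 × 599 = 599
    I–I: 1 × 145 = 145
    Σ(broken) = 3626 kJ
  Bonds formed (products):
    C–C: 2 × 356 = 712
    C–H: 6 × 421 = 2526
    C–I: 2 × 245 = 490
    Σ(formed) = 3728 kJ
  ΔH_I = 3626 − 3728 = −102 kJ
Reaction II:
  Bonds broken (reactants):
    O–H: 4 × 450 = 1800
    O–O: 2 × 143 = 286
    Σ(broken) = 2086 kJ
  Bonds formed (products):
    O–H: 4 × 450 = 1800
    O=O: 1 × 508 = 508
    Σ(formed) = 2308 kJ
  ΔH_II = 2086 − 2308 = −222 kJ
ΔH_I − ΔH_II = +120 kJ, so reaction II has the more negative ΔH; |ΔH_I − ΔH_II| = 120 kJ.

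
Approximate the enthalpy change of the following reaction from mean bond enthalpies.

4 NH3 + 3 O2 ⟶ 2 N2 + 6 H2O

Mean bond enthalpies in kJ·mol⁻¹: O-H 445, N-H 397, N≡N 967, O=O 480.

ΔH ≈ −1070 kJ

Bonds broken (reactants):
  N-H: 12 × 397 = 4764
  O=O: 3 × 480 = 1440
  Σ(broken) = 6204 kJ
Bonds formed (products):
  N≡N: 2 × 967 = 1934
  O-H: 12 × 445 = 5340
  Σ(formed) = 7274 kJ
ΔH = Σ(broken) − Σ(formed) = 6204 − 7274 = −1070 kJ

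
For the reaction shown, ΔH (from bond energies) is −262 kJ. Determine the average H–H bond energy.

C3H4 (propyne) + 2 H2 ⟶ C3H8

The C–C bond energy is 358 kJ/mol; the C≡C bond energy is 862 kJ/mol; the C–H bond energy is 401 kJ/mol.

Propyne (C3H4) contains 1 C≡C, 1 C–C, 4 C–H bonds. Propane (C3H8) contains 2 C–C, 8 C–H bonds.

D(H–H) ≈ 419 kJ/mol

Let D be the H–H bond energy.
Σ(broken) = 1×862 + 1×358 + 4×401 + 2×D = 2824 + 2D
Σ(formed) = 2×358 + 8×401 = 3924
ΔH = Σ(broken) − Σ(formed) = (2824 + 2D) − (3924) = −1100 + 2D
Setting this equal to −262 kJ gives 2D = 838, so D = 419 kJ/mol.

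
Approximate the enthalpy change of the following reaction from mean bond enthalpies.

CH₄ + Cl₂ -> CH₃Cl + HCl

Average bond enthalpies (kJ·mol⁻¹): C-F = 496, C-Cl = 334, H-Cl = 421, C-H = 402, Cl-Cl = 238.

ΔH ≈ −115 kJ

Bonds broken (reactants):
  C-H: 4 × 402 = 1608
  Cl-Cl: 1 × 238 = 238
  Σ(broken) = 1846 kJ
Bonds formed (products):
  C-Cl: 1 × 334 = 334
  C-H: 3 × 402 = 1206
  H-Cl: 1 × 421 = 421
  Σ(formed) = 1961 kJ
ΔH = Σ(broken) − Σ(formed) = 1846 − 1961 = −115 kJ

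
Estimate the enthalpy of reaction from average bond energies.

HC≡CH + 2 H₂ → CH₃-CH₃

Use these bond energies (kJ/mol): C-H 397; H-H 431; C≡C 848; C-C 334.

ΔH ≈ −212 kJ

Bonds broken (reactants):
  C≡C: 1 × 848 = 848
  C-H: 2 × 397 = 794
  H-H: 2 × 431 = 862
  Σ(broken) = 2504 kJ
Bonds formed (products):
  C-C: 1 × 334 = 334
  C-H: 6 × 397 = 2382
  Σ(formed) = 2716 kJ
ΔH = Σ(broken) − Σ(formed) = 2504 − 2716 = −212 kJ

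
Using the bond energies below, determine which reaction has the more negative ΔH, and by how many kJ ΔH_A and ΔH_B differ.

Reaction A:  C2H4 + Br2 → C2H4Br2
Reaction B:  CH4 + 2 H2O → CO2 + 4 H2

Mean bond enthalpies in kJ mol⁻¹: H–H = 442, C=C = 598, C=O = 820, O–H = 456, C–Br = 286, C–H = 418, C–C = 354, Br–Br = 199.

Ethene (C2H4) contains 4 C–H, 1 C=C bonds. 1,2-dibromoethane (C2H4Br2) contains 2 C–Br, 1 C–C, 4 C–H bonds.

Reaction A, by 217 kJ

Reaction A:
  Bonds broken (reactants):
    Br–Br: 1 × 199 = 199
    C–H: 4 × 418 = 1672
    C=C: 1 × 598 = 598
    Σ(broken) = 2469 kJ
  Bonds formed (products):
    C–Br: 2 × 286 = 572
    C–C: 1 × 354 = 354
    C–H: 4 × 418 = 1672
    Σ(formed) = 2598 kJ
  ΔH_A = 2469 − 2598 = −129 kJ
Reaction B:
  Bonds broken (reactants):
    C–H: 4 × 418 = 1672
    O–H: 4 × 456 = 1824
    Σ(broken) = 3496 kJ
  Bonds formed (products):
    C=O: 2 × 820 = 1640
    H–H: 4 × 442 = 1768
    Σ(formed) = 3408 kJ
  ΔH_B = 3496 − 3408 = +88 kJ
ΔH_A − ΔH_B = −217 kJ, so reaction A has the more negative ΔH; |ΔH_A − ΔH_B| = 217 kJ.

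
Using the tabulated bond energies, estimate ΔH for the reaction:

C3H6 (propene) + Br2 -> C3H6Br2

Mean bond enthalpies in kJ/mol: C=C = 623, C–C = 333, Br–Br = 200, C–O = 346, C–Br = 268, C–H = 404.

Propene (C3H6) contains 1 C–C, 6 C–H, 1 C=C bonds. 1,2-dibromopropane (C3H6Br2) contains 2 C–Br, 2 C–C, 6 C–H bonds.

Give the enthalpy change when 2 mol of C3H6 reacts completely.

Bonds broken (reactants):
  Br–Br: 1 × 200 = 200
  C–C: 1 × 333 = 333
  C–H: 6 × 404 = 2424
  C=C: 1 × 623 = 623
  Σ(broken) = 3580 kJ
Bonds formed (products):
  C–Br: 2 × 268 = 536
  C–C: 2 × 333 = 666
  C–H: 6 × 404 = 2424
  Σ(formed) = 3626 kJ
ΔH = Σ(broken) − Σ(formed) = 3580 − 3626 = −46 kJ
For 2× the reaction as written: 2 × (−46) = −92 kJ

ΔH = −92 kJ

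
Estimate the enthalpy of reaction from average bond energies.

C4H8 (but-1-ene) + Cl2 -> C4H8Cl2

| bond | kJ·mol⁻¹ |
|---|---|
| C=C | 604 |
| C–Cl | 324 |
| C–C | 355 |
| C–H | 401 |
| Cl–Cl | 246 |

ΔH ≈ −153 kJ

Bonds broken (reactants):
  C–C: 2 × 355 = 710
  C–H: 8 × 401 = 3208
  C=C: 1 × 604 = 604
  Cl–Cl: 1 × 246 = 246
  Σ(broken) = 4768 kJ
Bonds formed (products):
  C–C: 3 × 355 = 1065
  C–Cl: 2 × 324 = 648
  C–H: 8 × 401 = 3208
  Σ(formed) = 4921 kJ
ΔH = Σ(broken) − Σ(formed) = 4768 − 4921 = −153 kJ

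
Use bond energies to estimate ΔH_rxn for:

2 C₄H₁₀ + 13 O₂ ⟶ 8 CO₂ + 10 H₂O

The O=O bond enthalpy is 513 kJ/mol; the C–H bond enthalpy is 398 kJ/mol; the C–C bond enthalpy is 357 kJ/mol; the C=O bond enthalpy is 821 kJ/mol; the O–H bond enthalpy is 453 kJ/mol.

ΔH ≈ −5425 kJ

Bonds broken (reactants):
  C–C: 6 × 357 = 2142
  C–H: 20 × 398 = 7960
  O=O: 13 × 513 = 6669
  Σ(broken) = 16771 kJ
Bonds formed (products):
  C=O: 16 × 821 = 13136
  O–H: 20 × 453 = 9060
  Σ(formed) = 22196 kJ
ΔH = Σ(broken) − Σ(formed) = 16771 − 22196 = −5425 kJ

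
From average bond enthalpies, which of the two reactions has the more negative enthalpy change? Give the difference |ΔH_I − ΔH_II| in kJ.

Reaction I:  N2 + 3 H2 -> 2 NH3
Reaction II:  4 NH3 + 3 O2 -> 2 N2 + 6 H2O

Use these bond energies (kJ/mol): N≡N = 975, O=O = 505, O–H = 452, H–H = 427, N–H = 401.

Reaction II, by 897 kJ

Reaction I:
  Bonds broken (reactants):
    H–H: 3 × 427 = 1281
    N≡N: 1 × 975 = 975
    Σ(broken) = 2256 kJ
  Bonds formed (products):
    N–H: 6 × 401 = 2406
    Σ(formed) = 2406 kJ
  ΔH_I = 2256 − 2406 = −150 kJ
Reaction II:
  Bonds broken (reactants):
    N–H: 12 × 401 = 4812
    O=O: 3 × 505 = 1515
    Σ(broken) = 6327 kJ
  Bonds formed (products):
    N≡N: 2 × 975 = 1950
    O–H: 12 × 452 = 5424
    Σ(formed) = 7374 kJ
  ΔH_II = 6327 − 7374 = −1047 kJ
ΔH_I − ΔH_II = +897 kJ, so reaction II has the more negative ΔH; |ΔH_I − ΔH_II| = 897 kJ.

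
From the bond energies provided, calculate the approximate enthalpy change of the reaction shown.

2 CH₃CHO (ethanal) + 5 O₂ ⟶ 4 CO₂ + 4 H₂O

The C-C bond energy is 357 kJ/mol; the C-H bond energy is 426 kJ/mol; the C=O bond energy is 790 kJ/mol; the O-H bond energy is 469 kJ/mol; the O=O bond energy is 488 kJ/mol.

Bonds broken (reactants):
  C-C: 2 × 357 = 714
  C-H: 8 × 426 = 3408
  C=O: 2 × 790 = 1580
  O=O: 5 × 488 = 2440
  Σ(broken) = 8142 kJ
Bonds formed (products):
  C=O: 8 × 790 = 6320
  O-H: 8 × 469 = 3752
  Σ(formed) = 10072 kJ
ΔH = Σ(broken) − Σ(formed) = 8142 − 10072 = −1930 kJ

ΔH ≈ −1930 kJ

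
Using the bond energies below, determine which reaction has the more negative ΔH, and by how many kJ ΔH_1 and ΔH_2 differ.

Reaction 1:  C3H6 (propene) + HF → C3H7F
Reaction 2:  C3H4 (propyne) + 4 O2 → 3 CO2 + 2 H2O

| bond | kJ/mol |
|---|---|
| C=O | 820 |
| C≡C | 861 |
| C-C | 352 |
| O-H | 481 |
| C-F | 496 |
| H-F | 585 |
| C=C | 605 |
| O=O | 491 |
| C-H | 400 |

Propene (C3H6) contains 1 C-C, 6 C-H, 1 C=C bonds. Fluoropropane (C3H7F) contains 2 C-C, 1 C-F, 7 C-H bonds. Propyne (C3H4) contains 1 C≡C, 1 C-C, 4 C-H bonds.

Reaction 2, by 2009 kJ

Reaction 1:
  Bonds broken (reactants):
    C-C: 1 × 352 = 352
    C-H: 6 × 400 = 2400
    C=C: 1 × 605 = 605
    H-F: 1 × 585 = 585
    Σ(broken) = 3942 kJ
  Bonds formed (products):
    C-C: 2 × 352 = 704
    C-F: 1 × 496 = 496
    C-H: 7 × 400 = 2800
    Σ(formed) = 4000 kJ
  ΔH_1 = 3942 − 4000 = −58 kJ
Reaction 2:
  Bonds broken (reactants):
    C≡C: 1 × 861 = 861
    C-C: 1 × 352 = 352
    C-H: 4 × 400 = 1600
    O=O: 4 × 491 = 1964
    Σ(broken) = 4777 kJ
  Bonds formed (products):
    C=O: 6 × 820 = 4920
    O-H: 4 × 481 = 1924
    Σ(formed) = 6844 kJ
  ΔH_2 = 4777 − 6844 = −2067 kJ
ΔH_1 − ΔH_2 = +2009 kJ, so reaction 2 has the more negative ΔH; |ΔH_1 − ΔH_2| = 2009 kJ.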